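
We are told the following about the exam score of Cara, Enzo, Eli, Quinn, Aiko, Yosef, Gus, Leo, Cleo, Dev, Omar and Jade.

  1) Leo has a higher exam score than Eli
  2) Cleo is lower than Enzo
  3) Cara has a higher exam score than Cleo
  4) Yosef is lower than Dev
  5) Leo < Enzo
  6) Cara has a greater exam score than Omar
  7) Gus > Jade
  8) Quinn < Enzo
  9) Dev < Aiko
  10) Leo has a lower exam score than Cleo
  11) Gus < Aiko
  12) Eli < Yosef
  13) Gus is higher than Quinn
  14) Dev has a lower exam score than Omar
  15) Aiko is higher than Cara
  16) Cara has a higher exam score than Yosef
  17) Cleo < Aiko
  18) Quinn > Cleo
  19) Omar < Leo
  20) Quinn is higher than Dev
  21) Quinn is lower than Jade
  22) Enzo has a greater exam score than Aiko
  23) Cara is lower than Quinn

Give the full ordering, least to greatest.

Eli < Yosef < Dev < Omar < Leo < Cleo < Cara < Quinn < Jade < Gus < Aiko < Enzo

Nothing is placed below Eli, so it is least; from there Eli < Yosef; Yosef < Dev; Dev < Omar; Omar < Leo; Leo < Cleo; Cleo < Cara; Cara < Quinn; Quinn < Jade; Jade < Gus; Gus < Aiko; Aiko < Enzo, each given directly.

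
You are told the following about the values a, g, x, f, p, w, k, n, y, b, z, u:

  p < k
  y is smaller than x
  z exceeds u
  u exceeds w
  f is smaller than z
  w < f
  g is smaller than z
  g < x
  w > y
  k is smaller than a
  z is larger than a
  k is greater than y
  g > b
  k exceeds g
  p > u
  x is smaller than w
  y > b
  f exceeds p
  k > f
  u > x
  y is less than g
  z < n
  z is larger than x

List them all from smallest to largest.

The consecutive links are each given: b < y; y < g; g < x; x < w; w < u; u < p; p < f; f < k; k < a; a < z; z < n.

b < y < g < x < w < u < p < f < k < a < z < n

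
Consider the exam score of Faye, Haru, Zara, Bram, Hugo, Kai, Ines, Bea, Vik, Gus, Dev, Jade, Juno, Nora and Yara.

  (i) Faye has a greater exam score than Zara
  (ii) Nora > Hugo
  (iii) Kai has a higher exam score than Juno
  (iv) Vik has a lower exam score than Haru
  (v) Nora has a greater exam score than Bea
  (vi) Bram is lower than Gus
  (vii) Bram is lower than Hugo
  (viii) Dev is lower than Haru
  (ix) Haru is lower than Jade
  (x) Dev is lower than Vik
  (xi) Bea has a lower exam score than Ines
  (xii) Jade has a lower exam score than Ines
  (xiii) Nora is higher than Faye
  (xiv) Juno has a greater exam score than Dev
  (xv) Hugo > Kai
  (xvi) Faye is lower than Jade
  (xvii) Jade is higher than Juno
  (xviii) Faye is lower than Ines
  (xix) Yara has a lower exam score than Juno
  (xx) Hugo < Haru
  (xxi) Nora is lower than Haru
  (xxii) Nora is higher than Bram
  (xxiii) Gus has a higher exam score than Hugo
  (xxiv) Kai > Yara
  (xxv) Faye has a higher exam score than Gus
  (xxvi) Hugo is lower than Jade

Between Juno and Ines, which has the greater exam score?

Ines

Juno < Kai and Kai < Hugo give Juno < Hugo.
With Hugo < Gus: Juno < Kai < Hugo < Gus.
With Gus < Faye: Juno < Kai < Hugo < Gus < Faye.
Then Faye < Nora extends the chain to Nora.
Then Nora < Haru extends the chain to Haru.
Then Haru < Jade extends the chain to Jade.
With Jade < Ines: Juno < Kai < Hugo < Gus < Faye < Nora < Haru < Jade < Ines.
So Juno < Ines; Ines is the higher of the two.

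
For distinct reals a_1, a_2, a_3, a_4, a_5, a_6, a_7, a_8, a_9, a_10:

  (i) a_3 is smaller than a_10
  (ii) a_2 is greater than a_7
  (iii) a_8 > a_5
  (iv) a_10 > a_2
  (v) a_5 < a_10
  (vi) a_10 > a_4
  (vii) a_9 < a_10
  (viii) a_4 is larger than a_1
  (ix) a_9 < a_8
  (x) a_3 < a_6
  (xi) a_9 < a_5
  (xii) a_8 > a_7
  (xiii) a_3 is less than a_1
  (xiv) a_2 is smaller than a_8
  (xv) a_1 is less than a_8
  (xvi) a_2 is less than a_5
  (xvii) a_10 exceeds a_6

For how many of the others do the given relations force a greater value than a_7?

Directly above a_7: a_2, a_8.
One step further: a_5, a_10 (4 so far).
Nothing else is reachable above a_7; 4 in all.

4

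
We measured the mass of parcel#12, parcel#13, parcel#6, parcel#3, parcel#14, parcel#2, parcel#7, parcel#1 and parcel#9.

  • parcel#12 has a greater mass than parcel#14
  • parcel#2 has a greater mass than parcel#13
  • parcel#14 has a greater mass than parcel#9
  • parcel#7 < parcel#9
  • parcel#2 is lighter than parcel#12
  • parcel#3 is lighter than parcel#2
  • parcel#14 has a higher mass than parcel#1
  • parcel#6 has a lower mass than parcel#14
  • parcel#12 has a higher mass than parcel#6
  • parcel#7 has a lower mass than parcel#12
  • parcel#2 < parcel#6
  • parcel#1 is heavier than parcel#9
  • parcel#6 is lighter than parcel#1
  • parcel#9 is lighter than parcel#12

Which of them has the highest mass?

Chaining downward from parcel#12: directly below it, parcel#7, parcel#9, parcel#2, parcel#6, parcel#14; then parcel#13, parcel#3, parcel#1.
That covers every other element, and nothing is given above parcel#12, so parcel#12 is the highest mass.

parcel#12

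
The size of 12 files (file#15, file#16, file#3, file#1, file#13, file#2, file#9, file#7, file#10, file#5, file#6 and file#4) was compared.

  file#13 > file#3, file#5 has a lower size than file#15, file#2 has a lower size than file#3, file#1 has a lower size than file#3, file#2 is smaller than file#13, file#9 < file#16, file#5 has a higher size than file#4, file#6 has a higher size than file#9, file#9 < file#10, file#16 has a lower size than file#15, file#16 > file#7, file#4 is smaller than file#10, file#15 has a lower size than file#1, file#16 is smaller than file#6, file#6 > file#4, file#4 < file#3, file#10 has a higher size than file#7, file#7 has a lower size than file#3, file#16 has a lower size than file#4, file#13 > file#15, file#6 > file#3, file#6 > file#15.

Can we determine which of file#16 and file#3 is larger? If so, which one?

file#16 < file#4 < file#5 < file#15 < file#1 < file#3, by transitivity through file#4, file#5, file#15, file#1.
So file#3 is larger.

file#3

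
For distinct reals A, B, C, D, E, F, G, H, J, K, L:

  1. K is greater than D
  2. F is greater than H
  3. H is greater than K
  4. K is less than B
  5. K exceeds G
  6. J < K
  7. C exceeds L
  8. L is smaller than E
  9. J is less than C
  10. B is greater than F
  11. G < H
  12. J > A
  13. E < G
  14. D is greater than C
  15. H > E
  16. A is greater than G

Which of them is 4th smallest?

Piecing the relations together gives one ordering: L < E < G < A < J < C < D < K < H < F < B.
The 4th smallest is A.

A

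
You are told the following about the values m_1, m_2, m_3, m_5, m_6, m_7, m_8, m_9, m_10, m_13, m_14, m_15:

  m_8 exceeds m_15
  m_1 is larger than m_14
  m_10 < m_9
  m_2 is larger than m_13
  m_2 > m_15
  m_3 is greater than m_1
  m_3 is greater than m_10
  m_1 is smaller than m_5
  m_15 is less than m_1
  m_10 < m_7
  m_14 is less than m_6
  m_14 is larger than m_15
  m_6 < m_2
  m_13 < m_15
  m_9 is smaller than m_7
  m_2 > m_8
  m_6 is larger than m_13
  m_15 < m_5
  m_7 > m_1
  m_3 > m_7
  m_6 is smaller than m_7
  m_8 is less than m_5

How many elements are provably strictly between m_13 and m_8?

1

The relations place m_13 below m_8. An element lies strictly between them when it is forced above m_13 and also forced below m_8.
Above m_13: {m_15, m_14, m_6, m_2, m_1, m_7, m_3, m_5}. Below m_8: {m_15}.
Intersection: {m_15} — 1.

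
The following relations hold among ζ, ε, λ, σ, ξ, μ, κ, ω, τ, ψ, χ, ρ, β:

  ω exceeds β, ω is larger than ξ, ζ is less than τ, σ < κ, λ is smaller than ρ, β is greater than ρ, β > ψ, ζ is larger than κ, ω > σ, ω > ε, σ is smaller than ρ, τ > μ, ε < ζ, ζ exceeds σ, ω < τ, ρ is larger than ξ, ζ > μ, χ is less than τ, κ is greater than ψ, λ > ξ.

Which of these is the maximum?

Chaining downward from τ: directly below it, μ, ζ, ω, χ; then ε, σ, κ, ξ, β; then ψ, ρ; then λ.
That covers every other element, and nothing is given above τ, so τ is the maximum.

τ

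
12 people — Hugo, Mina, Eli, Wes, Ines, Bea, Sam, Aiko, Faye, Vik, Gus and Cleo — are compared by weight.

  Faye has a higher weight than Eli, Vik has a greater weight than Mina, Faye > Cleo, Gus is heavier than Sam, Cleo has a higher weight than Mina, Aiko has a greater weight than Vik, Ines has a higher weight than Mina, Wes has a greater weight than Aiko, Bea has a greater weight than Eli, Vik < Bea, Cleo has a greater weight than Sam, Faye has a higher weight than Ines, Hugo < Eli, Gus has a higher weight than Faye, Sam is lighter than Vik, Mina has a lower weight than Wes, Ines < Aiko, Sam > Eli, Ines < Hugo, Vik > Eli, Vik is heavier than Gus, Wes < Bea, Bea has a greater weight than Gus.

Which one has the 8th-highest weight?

Sam

Chaining the given pairs: Mina < Ines < Hugo < Eli < Sam < Cleo < Faye < Gus < Vik < Aiko < Wes < Bea.
Counting 8 from the largest end gives Sam.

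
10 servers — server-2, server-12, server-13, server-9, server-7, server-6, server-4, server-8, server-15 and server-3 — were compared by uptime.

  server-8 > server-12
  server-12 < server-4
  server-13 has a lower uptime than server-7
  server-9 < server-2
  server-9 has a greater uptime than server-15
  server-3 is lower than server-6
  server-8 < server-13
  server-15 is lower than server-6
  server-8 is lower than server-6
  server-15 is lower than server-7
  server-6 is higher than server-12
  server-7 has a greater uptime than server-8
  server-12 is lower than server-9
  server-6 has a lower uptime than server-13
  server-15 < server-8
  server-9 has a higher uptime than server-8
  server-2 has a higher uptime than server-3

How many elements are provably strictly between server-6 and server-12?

Chaining upward from server-12 reaches: server-8, server-4, server-13, server-7, server-9, server-2.
Chaining downward from server-6 reaches: server-15, server-8, server-3.
Strictly between server-12 and server-6 are those in both lists: server-8 — 1 element.

1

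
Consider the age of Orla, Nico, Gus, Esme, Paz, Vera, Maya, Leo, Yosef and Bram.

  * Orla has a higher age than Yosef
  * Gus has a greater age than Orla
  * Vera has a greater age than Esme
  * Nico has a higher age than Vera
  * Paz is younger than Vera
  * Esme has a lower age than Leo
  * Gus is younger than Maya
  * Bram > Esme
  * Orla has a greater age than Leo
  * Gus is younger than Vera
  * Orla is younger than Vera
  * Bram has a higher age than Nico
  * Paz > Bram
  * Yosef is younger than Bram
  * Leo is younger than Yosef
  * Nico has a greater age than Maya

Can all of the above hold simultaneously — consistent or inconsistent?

inconsistent

Chaining the given relations yields Nico < Bram < Paz < Vera, so Nico < Vera. But one relation states Vera < Nico. These cannot both hold.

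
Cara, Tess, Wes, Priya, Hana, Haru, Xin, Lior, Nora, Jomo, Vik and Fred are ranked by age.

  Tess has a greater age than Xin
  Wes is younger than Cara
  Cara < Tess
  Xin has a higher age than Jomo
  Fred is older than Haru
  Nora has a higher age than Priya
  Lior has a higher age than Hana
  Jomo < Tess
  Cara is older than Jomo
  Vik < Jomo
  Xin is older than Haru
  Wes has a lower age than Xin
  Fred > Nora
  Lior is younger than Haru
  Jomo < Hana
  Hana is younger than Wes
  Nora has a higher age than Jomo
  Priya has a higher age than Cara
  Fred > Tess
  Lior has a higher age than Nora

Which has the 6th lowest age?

Piecing the relations together gives one ordering: Vik < Jomo < Hana < Wes < Cara < Priya < Nora < Lior < Haru < Xin < Tess < Fred.
The 6th smallest is Priya.

Priya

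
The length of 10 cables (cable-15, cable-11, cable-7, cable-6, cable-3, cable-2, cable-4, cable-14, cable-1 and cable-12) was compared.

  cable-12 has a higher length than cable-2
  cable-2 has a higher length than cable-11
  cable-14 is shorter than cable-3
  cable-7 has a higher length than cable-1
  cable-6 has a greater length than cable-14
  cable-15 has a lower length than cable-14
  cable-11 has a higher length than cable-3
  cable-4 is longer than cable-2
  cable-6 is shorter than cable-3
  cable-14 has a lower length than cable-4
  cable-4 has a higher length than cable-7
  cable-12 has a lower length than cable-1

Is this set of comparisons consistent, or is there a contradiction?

consistent

The single ordering cable-15 < cable-14 < cable-6 < cable-3 < cable-11 < cable-2 < cable-12 < cable-1 < cable-7 < cable-4 satisfies every listed relation, so no contradiction arises.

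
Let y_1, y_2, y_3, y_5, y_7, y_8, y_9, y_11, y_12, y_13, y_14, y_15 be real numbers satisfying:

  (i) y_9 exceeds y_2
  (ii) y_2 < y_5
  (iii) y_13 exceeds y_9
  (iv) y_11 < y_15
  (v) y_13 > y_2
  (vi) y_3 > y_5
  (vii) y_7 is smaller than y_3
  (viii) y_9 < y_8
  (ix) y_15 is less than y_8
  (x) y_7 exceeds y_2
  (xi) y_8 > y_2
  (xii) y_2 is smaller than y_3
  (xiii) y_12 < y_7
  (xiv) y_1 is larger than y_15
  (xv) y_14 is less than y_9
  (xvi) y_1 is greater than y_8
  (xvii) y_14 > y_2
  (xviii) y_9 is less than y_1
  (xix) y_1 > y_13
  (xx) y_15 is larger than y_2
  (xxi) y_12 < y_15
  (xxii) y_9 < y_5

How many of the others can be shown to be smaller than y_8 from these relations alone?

6

Directly below y_8: y_2, y_15, y_9.
One step further: y_11, y_12, y_14 (6 so far).
No other element is forced below y_8 by the given relations, so the count is 6.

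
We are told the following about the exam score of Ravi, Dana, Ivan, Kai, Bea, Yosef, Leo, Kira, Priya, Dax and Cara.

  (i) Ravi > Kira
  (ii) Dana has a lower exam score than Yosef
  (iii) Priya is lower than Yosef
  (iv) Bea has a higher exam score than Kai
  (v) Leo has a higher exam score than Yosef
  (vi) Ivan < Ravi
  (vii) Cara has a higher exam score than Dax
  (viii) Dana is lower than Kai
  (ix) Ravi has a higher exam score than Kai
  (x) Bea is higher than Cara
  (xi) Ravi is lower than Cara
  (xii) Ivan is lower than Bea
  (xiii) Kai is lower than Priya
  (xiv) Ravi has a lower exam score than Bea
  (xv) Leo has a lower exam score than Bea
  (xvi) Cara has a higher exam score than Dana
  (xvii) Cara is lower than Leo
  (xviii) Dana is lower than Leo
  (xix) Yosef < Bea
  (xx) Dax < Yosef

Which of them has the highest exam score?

Bea

Chaining downward from Bea: directly below it, Ivan, Kai, Ravi, Yosef, Cara, Leo; then Dana, Dax, Kira, Priya.
That covers every other element, and nothing is given above Bea, so Bea is the highest exam score.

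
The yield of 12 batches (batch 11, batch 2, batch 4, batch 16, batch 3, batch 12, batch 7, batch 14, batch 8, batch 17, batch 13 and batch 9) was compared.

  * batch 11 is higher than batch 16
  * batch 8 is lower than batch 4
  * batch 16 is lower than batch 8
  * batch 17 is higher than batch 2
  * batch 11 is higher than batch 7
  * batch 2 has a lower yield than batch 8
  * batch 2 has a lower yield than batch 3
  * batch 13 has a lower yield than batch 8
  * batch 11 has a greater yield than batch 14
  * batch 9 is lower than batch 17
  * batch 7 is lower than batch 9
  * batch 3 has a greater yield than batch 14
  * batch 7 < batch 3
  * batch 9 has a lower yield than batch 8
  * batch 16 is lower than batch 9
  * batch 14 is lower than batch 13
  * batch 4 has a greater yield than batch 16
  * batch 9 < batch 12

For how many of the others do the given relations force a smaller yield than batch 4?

7

The elements the relations force below batch 4 are batch 7, batch 14, batch 2, batch 16, batch 13, batch 9, batch 8 — no chain reaches any other.
That is 7.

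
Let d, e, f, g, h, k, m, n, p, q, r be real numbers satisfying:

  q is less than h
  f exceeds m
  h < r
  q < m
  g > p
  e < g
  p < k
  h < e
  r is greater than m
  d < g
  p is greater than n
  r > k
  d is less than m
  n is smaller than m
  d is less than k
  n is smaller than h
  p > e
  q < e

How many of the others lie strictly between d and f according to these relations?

The relations place d below f. An element lies strictly between them when it is forced above d and also forced below f.
Above d: {m, k, r, g}. Below f: {q, n, m}.
Intersection: {m} — 1.

1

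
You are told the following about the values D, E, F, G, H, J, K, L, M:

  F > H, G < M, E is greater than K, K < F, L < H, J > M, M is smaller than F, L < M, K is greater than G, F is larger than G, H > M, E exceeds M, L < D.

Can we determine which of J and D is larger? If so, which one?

undetermined

Following every chain through D: below D we get L.
J is not reached, and no chain runs the other way from J to D.
So the given relations leave the order of D and J undetermined.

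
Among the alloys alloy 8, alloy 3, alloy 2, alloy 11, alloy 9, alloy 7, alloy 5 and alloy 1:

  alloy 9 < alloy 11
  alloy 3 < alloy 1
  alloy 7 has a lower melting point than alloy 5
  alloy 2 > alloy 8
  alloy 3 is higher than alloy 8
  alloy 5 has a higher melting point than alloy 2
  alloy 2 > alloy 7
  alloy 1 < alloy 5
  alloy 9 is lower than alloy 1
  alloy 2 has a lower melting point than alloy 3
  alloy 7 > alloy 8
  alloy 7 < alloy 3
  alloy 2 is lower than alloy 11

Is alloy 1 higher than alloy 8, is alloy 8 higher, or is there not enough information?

alloy 8 < alloy 7 < alloy 2 < alloy 3 < alloy 1, by transitivity through alloy 7, alloy 2, alloy 3.
So alloy 1 is higher.

alloy 1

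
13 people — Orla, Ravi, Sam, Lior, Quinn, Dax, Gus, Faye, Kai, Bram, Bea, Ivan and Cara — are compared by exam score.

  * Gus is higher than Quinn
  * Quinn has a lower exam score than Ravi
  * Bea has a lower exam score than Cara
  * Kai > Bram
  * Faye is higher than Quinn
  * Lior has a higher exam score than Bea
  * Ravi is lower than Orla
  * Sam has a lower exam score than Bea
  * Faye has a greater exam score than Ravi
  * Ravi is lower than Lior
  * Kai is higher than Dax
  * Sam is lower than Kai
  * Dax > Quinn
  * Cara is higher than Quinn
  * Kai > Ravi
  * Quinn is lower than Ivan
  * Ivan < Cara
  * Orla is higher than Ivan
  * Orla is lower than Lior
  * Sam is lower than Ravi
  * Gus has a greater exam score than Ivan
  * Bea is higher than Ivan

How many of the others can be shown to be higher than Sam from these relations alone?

7

Directly above Sam: Ravi, Bea, Kai.
One step further: Faye, Orla, Cara, Lior (7 so far).
Nothing else is reachable above Sam; 7 in all.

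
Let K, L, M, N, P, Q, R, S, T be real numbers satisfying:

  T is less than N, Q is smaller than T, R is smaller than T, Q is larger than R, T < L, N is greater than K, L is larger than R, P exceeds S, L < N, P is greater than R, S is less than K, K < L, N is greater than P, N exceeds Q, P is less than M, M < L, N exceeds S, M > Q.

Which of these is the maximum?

Chaining downward from N: directly below it, Q, T, S, P, K, L; then R, M.
That covers every other element, and nothing is given above N, so N is the maximum.

N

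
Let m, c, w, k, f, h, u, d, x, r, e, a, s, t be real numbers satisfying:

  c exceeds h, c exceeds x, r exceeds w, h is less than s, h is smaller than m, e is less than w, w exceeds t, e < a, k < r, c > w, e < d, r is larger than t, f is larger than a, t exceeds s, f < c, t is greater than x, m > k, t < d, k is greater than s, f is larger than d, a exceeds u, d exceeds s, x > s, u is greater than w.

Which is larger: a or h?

Following the relations from h: h < s < x < t < w < u < a.
So h < a; a is the larger of the two.

a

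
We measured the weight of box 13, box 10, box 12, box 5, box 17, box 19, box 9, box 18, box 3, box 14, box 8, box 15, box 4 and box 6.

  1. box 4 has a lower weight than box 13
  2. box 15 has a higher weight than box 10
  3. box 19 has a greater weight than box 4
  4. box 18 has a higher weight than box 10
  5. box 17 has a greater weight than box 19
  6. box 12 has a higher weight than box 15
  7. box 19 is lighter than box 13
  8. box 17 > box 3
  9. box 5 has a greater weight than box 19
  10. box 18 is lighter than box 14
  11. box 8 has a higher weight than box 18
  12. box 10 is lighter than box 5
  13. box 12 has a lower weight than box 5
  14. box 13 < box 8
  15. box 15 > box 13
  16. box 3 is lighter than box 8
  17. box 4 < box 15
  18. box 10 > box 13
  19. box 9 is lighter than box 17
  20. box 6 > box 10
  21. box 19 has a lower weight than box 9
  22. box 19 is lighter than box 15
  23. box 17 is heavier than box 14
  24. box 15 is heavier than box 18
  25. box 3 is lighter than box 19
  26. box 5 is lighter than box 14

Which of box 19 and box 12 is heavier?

Link the given pairs in sequence: box 19 < box 13; box 13 < box 10; box 10 < box 18; box 18 < box 15; box 15 < box 12.
Chaining these gives box 19 < box 13 < box 10 < box 18 < box 15 < box 12.
So box 19 < box 12; box 12 is the heavier of the two.

box 12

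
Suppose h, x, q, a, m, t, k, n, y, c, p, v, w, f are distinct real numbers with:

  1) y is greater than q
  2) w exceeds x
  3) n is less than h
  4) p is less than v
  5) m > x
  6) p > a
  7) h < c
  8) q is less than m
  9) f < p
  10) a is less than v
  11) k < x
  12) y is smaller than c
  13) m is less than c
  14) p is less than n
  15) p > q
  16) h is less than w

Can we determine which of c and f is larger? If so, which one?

c

Link the given pairs in sequence: f < p; p < n; n < h; h < c.
Together: f < p < n < h < c.
So c is larger.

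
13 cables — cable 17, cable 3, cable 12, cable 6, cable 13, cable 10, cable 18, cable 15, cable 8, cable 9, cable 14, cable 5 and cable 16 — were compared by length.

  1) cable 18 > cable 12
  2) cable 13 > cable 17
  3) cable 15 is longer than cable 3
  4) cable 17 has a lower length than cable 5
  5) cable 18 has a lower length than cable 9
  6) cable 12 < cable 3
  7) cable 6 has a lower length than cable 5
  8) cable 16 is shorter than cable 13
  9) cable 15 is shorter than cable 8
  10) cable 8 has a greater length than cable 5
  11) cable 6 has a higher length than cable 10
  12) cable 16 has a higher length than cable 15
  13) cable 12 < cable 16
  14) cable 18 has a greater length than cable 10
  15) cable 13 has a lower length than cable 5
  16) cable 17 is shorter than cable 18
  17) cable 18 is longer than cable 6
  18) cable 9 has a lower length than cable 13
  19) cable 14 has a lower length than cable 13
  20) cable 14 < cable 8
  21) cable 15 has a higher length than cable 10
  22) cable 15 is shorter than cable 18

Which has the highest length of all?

cable 8

cable 14 is not greatest since cable 14 < cable 13; cable 12 is not greatest since cable 12 < cable 3; cable 3 is not greatest since cable 3 < cable 15; cable 10 is not greatest since cable 10 < cable 18; cable 17 is not greatest since cable 17 < cable 5; cable 15 is not greatest since cable 15 < cable 18; cable 6 is not greatest since cable 6 < cable 5; cable 18 is not greatest since cable 18 < cable 9; cable 16 is not greatest since cable 16 < cable 13; cable 9 is not greatest since cable 9 < cable 13; cable 13 is not greatest since cable 13 < cable 5; cable 5 is not greatest since cable 5 < cable 8.
Only cable 8 has nothing above it, so cable 8 is the highest length.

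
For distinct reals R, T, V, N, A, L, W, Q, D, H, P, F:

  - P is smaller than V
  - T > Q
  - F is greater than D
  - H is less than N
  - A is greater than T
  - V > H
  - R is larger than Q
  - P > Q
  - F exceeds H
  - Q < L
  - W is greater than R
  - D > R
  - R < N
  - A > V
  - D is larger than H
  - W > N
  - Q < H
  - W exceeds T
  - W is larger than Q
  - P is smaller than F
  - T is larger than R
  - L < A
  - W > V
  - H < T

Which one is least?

Q

Chaining upward from Q: directly above it, H, P, R, T, L, W; then V, N, D, A, F.
That covers every other element, and nothing is given below Q, so Q is the least.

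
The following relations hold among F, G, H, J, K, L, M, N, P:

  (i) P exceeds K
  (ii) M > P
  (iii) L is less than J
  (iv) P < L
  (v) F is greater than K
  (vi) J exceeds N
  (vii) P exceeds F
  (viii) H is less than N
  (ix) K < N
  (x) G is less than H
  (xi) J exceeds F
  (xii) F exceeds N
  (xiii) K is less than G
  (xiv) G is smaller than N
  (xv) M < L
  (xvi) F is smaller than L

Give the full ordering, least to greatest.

K < G < H < N < F < P < M < L < J

Nothing is placed below K, so it is least; from there K < G; G < H; H < N; N < F; F < P; P < M; M < L; L < J, each given directly.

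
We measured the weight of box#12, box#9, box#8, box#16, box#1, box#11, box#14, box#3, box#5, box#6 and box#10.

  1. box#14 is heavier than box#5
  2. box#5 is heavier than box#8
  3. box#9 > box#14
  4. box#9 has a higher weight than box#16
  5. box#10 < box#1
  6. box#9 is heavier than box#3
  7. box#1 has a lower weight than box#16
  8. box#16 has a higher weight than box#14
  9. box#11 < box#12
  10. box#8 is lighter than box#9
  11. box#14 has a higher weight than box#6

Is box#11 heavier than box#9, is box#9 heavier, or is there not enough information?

undetermined

Following every chain through box#11: above box#11 we get box#12.
box#9 is not reached, and no chain runs the other way from box#9 to box#11.
So the given relations leave the order of box#11 and box#9 undetermined.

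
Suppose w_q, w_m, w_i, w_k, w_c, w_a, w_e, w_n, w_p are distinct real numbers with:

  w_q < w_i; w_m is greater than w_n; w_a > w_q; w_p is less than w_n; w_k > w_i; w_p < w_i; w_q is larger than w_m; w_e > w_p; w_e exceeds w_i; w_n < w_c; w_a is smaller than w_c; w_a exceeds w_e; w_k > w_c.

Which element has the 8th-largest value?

w_n

Chaining the given pairs: w_p < w_n < w_m < w_q < w_i < w_e < w_a < w_c < w_k.
Counting 8 from the largest end gives w_n.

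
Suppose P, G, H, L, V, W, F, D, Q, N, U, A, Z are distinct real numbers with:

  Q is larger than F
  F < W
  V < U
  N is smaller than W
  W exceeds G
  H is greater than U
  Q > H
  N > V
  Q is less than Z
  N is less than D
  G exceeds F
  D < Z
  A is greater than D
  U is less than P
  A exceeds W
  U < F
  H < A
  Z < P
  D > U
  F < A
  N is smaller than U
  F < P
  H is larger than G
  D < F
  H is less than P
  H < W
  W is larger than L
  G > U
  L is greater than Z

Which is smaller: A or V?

V

The relevant relations are V < N; N < U; U < D; D < F; F < G; G < H; H < Q; Q < Z; Z < L; L < W; W < A.
Chaining these gives V < N < U < D < F < G < H < Q < Z < L < W < A.
So V < A; V is the smaller of the two.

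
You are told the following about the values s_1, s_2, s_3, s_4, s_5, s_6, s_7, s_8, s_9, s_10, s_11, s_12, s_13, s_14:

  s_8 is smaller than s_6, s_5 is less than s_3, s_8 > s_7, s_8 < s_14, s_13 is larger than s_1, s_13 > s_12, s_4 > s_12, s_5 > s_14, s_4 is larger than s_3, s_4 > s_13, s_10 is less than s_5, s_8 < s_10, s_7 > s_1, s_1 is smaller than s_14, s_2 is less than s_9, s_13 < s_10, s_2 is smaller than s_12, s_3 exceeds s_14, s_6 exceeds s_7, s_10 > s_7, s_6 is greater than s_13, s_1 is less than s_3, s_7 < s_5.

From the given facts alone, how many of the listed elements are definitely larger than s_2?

8

From s_2 the given relations immediately reach s_12, s_9.
From those, s_13, s_4 — 4 in total.
From those, s_10, s_6 — 6 in total.
From those, s_5 — 7 in total.
From those, s_3 — 8 in total.
No other element is forced above s_2 by the given relations, so the count is 8.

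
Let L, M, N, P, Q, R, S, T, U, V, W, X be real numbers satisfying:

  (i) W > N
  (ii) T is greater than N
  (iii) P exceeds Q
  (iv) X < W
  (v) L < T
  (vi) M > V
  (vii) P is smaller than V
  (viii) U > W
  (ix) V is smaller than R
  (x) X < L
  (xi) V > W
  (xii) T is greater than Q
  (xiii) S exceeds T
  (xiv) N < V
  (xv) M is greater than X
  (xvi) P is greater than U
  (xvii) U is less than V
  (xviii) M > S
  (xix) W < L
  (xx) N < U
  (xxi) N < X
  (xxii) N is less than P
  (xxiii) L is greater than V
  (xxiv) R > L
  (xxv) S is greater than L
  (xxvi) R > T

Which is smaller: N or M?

N

Link the given pairs in sequence: N < X; X < W; W < U; U < P; P < V; V < L; L < T; T < S; S < M.
Together: N < X < W < U < P < V < L < T < S < M.
So N < M; N is the smaller of the two.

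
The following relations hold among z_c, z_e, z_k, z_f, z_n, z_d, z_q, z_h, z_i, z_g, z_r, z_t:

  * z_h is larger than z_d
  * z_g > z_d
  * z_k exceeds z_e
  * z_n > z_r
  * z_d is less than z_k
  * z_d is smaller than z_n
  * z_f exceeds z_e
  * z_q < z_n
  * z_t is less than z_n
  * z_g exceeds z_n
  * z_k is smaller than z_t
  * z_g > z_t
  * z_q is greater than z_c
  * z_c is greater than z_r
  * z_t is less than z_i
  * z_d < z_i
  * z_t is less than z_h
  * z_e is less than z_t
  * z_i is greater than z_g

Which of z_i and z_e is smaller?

z_e

Chaining the given relations: z_e < z_k < z_t < z_n < z_g < z_i.
So z_e < z_i; z_e is the smaller of the two.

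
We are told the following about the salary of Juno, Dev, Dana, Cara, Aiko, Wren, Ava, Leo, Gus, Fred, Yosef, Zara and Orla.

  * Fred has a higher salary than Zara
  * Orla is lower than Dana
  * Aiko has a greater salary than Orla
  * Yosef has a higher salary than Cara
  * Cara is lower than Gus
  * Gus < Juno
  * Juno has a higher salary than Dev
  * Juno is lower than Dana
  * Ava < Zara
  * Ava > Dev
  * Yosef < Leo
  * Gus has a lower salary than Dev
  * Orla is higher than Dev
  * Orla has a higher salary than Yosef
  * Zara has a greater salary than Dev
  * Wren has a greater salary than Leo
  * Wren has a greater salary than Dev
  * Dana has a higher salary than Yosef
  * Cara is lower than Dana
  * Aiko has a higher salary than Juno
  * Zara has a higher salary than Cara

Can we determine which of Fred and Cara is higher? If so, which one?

Cara < Gus and Gus < Dev give Cara < Dev.
With Dev < Ava: Cara < Gus < Dev < Ava.
With Ava < Zara: Cara < Gus < Dev < Ava < Zara.
Then Zara < Fred extends the chain to Fred.
So Fred is higher.

Fred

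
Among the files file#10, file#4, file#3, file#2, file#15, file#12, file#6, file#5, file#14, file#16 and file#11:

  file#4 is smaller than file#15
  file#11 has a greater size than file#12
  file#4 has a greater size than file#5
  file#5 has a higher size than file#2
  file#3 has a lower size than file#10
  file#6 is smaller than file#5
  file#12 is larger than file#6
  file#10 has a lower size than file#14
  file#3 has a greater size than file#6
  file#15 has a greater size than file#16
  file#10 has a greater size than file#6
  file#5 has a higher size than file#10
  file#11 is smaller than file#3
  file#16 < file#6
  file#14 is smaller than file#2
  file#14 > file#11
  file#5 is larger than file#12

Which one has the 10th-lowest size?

file#4

Piecing the relations together gives one ordering: file#16 < file#6 < file#12 < file#11 < file#3 < file#10 < file#14 < file#2 < file#5 < file#4 < file#15.
The 10th smallest is file#4.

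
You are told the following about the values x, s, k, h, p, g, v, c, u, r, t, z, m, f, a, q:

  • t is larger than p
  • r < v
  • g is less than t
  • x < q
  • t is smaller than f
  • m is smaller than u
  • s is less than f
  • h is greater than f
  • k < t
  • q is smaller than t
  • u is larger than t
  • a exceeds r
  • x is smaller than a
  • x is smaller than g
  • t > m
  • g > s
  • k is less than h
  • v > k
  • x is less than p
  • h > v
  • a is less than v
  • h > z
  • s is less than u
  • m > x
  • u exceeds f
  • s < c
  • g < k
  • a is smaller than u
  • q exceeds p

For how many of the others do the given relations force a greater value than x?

11

From x the given relations immediately reach p, a, g, m, q.
From those, k, v, t, u — 9 in total.
From those, f, h — 11 in total.
No other element is forced above x by the given relations, so the count is 11.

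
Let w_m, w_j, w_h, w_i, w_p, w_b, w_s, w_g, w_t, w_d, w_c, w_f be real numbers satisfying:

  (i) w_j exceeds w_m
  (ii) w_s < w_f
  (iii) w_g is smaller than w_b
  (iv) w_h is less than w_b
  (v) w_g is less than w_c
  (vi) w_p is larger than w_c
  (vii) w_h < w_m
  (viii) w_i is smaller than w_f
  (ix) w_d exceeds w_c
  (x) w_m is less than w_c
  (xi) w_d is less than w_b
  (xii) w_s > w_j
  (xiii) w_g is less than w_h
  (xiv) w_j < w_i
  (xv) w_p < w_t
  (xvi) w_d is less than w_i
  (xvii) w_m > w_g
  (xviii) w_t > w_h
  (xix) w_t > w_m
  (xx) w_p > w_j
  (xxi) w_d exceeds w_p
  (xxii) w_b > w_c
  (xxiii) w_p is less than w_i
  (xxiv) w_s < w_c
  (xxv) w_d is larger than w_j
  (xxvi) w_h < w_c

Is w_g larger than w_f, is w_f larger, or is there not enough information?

Chaining the given relations: w_g < w_h < w_m < w_j < w_s < w_c < w_p < w_d < w_i < w_f.
So w_f is larger.

w_f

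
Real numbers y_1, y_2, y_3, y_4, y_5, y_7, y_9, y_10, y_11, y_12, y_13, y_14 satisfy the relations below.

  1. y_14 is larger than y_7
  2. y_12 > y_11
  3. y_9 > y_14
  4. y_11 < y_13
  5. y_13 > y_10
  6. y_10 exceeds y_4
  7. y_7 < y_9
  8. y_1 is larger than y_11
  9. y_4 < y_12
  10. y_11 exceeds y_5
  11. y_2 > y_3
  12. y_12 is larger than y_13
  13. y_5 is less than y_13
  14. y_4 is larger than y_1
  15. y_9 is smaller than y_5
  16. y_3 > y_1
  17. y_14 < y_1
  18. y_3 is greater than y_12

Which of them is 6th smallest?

Chaining the given pairs: y_7 < y_14 < y_9 < y_5 < y_11 < y_1 < y_4 < y_10 < y_13 < y_12 < y_3 < y_2.
The 6th smallest is y_1.

y_1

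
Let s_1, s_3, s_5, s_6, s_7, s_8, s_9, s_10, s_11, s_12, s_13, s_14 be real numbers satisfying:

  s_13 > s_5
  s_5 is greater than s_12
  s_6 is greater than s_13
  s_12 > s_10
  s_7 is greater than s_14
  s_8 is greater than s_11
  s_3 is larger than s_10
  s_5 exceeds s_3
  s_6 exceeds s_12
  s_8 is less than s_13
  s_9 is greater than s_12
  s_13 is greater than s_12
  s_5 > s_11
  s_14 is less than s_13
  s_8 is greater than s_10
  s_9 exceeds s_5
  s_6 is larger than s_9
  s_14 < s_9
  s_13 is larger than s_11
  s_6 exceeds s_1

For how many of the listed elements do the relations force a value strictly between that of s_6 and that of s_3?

3

Chaining upward from s_3 reaches: s_5, s_9, s_13.
Chaining downward from s_6 reaches: s_14, s_10, s_11, s_12, s_5, s_1, s_8, s_9, s_13.
Strictly between s_3 and s_6 are those in both lists: s_5, s_9, s_13 — 3 elements.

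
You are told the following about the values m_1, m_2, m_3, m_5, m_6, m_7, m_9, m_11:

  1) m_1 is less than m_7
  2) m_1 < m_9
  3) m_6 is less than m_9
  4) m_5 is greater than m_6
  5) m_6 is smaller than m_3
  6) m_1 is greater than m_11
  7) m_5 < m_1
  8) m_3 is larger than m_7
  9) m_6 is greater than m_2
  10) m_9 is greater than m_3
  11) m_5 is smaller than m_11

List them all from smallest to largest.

Each adjacent pair is fixed by a given relation: m_2 < m_6; m_6 < m_5; m_5 < m_11; m_11 < m_1; m_1 < m_7; m_7 < m_3; m_3 < m_9. Chaining them end to end gives the full order.

m_2 < m_6 < m_5 < m_11 < m_1 < m_7 < m_3 < m_9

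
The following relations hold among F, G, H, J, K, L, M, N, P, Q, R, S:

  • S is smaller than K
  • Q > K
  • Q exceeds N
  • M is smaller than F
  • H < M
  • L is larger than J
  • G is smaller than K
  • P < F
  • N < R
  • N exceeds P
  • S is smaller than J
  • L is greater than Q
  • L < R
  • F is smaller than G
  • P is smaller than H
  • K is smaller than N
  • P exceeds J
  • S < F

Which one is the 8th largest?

Piecing the relations together gives one ordering: S < J < P < H < M < F < G < K < N < Q < L < R.
Counting 8 from the largest end gives M.

M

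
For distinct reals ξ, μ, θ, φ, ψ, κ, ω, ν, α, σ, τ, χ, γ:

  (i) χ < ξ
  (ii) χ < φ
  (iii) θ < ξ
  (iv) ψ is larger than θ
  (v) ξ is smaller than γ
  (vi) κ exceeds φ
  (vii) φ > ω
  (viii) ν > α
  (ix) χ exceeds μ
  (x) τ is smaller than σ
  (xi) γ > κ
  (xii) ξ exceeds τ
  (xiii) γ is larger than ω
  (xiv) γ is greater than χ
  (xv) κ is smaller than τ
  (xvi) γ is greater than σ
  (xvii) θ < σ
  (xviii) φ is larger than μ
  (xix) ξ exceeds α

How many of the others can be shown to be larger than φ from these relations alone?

5

From φ the given relations immediately reach κ.
From those, τ, γ — 3 in total.
From those, ξ, σ — 5 in total.
No other element is forced above φ by the given relations, so the count is 5.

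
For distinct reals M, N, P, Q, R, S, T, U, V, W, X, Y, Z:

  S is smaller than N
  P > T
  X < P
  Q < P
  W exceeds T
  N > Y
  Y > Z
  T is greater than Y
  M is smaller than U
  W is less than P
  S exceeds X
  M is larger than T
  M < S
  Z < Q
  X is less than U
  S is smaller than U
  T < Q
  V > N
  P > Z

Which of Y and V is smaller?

Following the relations from Y: Y < T < M < S < N < V.
So Y < V; Y is the smaller of the two.

Y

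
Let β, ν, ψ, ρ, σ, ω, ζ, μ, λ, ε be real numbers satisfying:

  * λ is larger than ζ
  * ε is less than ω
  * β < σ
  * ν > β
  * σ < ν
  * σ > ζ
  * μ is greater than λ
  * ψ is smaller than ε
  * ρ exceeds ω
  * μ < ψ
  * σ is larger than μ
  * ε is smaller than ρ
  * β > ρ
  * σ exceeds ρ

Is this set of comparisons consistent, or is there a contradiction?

The single ordering ζ < λ < μ < ψ < ε < ω < ρ < β < σ < ν satisfies every listed relation, so no contradiction arises.

consistent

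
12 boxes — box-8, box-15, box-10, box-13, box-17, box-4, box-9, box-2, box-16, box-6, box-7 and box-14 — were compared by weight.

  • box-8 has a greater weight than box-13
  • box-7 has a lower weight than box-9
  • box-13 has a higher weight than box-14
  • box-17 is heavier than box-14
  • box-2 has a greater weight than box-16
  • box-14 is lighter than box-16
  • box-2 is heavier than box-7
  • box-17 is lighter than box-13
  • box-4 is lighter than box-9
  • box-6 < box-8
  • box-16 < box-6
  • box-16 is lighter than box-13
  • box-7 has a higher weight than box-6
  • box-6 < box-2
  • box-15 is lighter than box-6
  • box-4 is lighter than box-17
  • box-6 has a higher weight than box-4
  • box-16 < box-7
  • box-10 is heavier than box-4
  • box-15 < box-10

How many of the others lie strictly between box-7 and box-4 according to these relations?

Chaining upward from box-4 reaches: box-17, box-10, box-6, box-9, box-2, box-13, box-8.
Chaining downward from box-7 reaches: box-14, box-15, box-16, box-6.
Strictly between box-4 and box-7 are those in both lists: box-6 — 1 element.

1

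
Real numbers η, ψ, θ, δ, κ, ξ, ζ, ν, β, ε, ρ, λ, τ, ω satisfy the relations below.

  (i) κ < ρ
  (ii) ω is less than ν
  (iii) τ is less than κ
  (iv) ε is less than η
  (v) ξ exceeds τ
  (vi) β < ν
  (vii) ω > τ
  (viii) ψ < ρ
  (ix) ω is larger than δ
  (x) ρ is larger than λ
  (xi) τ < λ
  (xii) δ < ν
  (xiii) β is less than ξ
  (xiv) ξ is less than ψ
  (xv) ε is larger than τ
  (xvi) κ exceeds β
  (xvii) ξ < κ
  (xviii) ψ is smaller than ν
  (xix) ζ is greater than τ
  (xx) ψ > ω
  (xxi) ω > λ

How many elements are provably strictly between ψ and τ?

Chaining upward from τ reaches: λ, ξ, ε, ζ, η, ω, ν, κ, ρ.
Chaining downward from ψ reaches: λ, β, δ, ξ, ω.
Strictly between τ and ψ are those in both lists: λ, ξ, ω — 3 elements.

3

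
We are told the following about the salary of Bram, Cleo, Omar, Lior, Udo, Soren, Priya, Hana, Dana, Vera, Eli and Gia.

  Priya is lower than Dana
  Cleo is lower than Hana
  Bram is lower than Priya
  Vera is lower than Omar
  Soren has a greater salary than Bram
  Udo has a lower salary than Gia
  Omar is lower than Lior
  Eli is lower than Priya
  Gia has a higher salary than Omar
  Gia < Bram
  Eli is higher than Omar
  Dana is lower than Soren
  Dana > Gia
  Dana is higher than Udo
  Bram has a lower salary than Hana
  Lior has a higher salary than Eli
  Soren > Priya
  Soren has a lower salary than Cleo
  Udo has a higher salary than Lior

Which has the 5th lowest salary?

The consecutive relations fix a unique order: Vera < Omar < Eli < Lior < Udo < Gia < Bram < Priya < Dana < Soren < Cleo < Hana.
The 5th smallest is Udo.

Udo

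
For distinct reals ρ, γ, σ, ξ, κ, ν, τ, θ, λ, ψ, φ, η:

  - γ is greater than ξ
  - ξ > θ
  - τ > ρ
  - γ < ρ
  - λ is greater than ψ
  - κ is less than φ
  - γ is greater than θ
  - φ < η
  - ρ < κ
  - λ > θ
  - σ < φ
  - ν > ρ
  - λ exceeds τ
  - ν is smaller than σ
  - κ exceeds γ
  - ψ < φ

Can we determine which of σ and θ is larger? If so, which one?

θ < ξ and ξ < γ give θ < γ.
Then γ < ρ extends the chain to ρ.
Then ρ < ν extends the chain to ν.
With ν < σ: θ < ξ < γ < ρ < ν < σ.
So σ is larger.

σ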